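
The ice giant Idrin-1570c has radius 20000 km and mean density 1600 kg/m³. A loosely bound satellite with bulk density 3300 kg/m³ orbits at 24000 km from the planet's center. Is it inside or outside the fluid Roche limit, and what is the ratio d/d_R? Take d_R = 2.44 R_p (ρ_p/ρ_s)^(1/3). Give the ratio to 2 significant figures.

inside; d/d_R ≈ 0.63

d_R = 2.44 × (20000 km) × (1600/3300)^(1/3) = 38340 km
d/d_R = (24000) / (38340) = 0.63
Since d/d_R < 1, the body is inside the Roche limit.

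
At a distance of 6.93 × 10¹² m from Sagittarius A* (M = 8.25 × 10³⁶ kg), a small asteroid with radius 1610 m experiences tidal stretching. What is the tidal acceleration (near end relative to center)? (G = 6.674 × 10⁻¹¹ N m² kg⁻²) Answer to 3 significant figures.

5.33 × 10⁻⁹ m/s²

Differencing GM/(d−r)² and GM/d² to first order in r/d gives 2GMr/d³.
Δg = 2GMr/d³
   = 2 × (6.674 × 10⁻¹¹) × (8.25 × 10³⁶) × (1610) / (6.93 × 10¹²)³
   = 5.33 × 10⁻⁹ m/s²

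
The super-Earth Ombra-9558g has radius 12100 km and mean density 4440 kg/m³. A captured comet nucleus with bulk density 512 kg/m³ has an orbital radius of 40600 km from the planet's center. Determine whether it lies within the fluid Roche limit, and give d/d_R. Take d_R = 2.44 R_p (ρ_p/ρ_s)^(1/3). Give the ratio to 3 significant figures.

inside; d/d_R ≈ 0.669

d_R = 2.44 × (12100 km) × (4440/512)^(1/3) = 60660 km
d/d_R = (40600) / (60660) = 0.669
Since d/d_R < 1, the body is inside the Roche limit.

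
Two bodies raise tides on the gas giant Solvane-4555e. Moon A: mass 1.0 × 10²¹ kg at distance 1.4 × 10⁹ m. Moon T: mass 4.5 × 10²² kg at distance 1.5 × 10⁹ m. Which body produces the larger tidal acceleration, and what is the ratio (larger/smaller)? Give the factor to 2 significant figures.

Tidal acceleration ∝ M/d³, so compare M/d³ for each.
Moon A: (1.0 × 10²¹) / (1.4 × 10⁹)³ = 3.644 × 10⁻⁷
Moon T: (4.5 × 10²²) / (1.5 × 10⁹)³ = 1.333 × 10⁻⁵
Ratio (larger/smaller) = 37

Moon T, by a factor of ≈ 37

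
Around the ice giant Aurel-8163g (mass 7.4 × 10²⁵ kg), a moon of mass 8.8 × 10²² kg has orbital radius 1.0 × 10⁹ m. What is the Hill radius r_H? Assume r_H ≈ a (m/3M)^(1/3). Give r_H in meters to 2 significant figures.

r_H ≈ a (m/3M)^(1/3)
    = (1.0 × 10⁹) × (8.8 × 10²² / (3 × 7.4 × 10²⁵))^(1/3)
    = 7.3 × 10⁷ m

7.3 × 10⁷ m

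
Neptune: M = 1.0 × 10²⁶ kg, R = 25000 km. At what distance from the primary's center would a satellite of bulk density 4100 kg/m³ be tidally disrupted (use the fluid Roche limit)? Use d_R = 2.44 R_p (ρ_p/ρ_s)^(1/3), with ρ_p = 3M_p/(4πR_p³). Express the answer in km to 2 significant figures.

ρ_p = 3M_p/(4πR_p³) = 3 × (1.0 × 10²⁶) / (4π × (2.5 × 10⁷ m)³) = 1500 kg/m³
d_R = 2.44 × 25000 km × (1500/4100)^(1/3)
    = 44000 km

44000 km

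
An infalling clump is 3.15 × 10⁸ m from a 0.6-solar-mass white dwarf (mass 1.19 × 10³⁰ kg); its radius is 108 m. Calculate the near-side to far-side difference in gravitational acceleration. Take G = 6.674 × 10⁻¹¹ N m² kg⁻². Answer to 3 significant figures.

Δa = 4GMr/d³
   = 4 × (6.674 × 10⁻¹¹) × (1.19 × 10³⁰) × (108) / (3.15 × 10⁸)³
   = 1.10 × 10⁻³ m/s²

1.10 × 10⁻³ m/s²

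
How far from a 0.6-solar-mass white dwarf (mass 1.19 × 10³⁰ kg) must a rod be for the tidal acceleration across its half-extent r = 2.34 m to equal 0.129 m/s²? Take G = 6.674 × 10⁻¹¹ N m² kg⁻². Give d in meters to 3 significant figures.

2GMr/d³ = a_tidal  ⇒  d = (2GMr / a_tidal)^(1/3)
d = (2 × 6.674×10⁻¹¹ × (1.19 × 10³⁰) × (2.34) / (0.129))^(1/3)
  = 1.42 × 10⁷ m

1.42 × 10⁷ m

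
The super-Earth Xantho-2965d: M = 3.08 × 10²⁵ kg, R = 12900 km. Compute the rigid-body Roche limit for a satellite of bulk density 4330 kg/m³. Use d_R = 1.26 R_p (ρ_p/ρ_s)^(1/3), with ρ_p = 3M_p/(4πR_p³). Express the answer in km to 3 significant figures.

15000 km

ρ_p = 3M_p/(4πR_p³) = 3 × (3.08 × 10²⁵) / (4π × (1.29 × 10⁷ m)³) = 3430 kg/m³
d_R = 1.26 × 12900 km × (3430/4330)^(1/3)
    = 15000 km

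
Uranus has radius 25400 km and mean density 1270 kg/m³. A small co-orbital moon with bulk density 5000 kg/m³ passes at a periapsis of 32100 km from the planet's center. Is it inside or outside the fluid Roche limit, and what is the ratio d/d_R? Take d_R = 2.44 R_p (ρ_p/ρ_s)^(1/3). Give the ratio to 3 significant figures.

d_R = 2.44 × (25400 km) × (1270/5000)^(1/3) = 39250 km
d/d_R = (32100) / (39250) = 0.818
Since d/d_R < 1, the body is inside the Roche limit.

inside; d/d_R ≈ 0.818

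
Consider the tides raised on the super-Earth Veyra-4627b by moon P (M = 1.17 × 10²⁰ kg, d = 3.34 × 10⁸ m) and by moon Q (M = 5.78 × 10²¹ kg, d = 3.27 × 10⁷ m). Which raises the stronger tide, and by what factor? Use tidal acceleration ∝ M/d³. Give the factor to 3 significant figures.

Tidal stretch scales as M/d³; compute that for each body.
Moon P: (1.17 × 10²⁰) / (3.34 × 10⁸)³ = 3.140 × 10⁻⁶
Moon Q: (5.78 × 10²¹) / (3.27 × 10⁷)³ = 1.653 × 10⁻¹
Ratio (larger/smaller) = 52600

Moon Q, by a factor of ≈ 52600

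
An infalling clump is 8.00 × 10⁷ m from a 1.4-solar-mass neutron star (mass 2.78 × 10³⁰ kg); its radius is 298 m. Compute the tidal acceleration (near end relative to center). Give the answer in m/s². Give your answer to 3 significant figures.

2.16 × 10⁻¹ m/s²

Δg = 2GMr/d³
   = 2 × (6.674 × 10⁻¹¹) × (2.78 × 10³⁰) × (298) / (8.00 × 10⁷)³
   = 2.16 × 10⁻¹ m/s²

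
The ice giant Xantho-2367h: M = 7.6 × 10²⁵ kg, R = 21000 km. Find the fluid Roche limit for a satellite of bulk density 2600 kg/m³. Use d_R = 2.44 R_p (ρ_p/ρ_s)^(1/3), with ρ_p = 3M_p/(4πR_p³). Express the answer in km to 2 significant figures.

47000 km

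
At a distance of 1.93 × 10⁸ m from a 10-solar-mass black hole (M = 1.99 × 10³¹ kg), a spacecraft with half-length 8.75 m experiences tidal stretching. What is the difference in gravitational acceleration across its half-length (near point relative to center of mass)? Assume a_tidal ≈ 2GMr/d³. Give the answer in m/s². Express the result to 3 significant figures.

Δa = 2GMr/d³
   = 2 × (6.674 × 10⁻¹¹) × (1.99 × 10³¹) × (8.75) / (1.93 × 10⁸)³
   = 3.23 × 10⁻³ m/s²

3.23 × 10⁻³ m/s²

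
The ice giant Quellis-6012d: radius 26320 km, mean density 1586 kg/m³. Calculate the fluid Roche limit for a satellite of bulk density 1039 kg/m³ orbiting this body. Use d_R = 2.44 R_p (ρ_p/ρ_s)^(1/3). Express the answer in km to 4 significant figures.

d_R = 2.44 × 26320 km × (1586/1039)^(1/3)
    = 73940 km

73940 km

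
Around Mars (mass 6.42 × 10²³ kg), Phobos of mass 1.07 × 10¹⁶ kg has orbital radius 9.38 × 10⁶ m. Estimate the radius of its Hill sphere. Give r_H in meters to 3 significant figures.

1.66 × 10⁴ m

r_H ≈ a (m/3M)^(1/3)
    = (9.38 × 10⁶) × (1.07 × 10¹⁶ / (3 × 6.42 × 10²³))^(1/3)
    = 1.66 × 10⁴ m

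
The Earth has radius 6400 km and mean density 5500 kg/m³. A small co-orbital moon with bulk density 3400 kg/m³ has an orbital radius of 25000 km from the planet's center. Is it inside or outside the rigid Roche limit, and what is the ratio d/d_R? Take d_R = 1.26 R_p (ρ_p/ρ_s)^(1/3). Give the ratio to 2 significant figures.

d_R = 1.26 × (6400 km) × (5500/3400)^(1/3) = 9466 km
d/d_R = (25000) / (9466) = 2.6
Since d/d_R > 1, the body is outside the Roche limit.

outside; d/d_R ≈ 2.6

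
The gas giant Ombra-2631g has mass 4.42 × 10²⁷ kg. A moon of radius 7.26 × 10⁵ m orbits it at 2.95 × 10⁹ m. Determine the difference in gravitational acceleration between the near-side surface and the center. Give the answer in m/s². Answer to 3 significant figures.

1.67 × 10⁻⁵ m/s²

Differencing GM/(d−r)² and GM/d² to first order in r/d gives 2GMr/d³.
Δa = 2GMr/d³
   = 2 × (6.674 × 10⁻¹¹) × (4.42 × 10²⁷) × (7.26 × 10⁵) / (2.95 × 10⁹)³
   = 1.67 × 10⁻⁵ m/s²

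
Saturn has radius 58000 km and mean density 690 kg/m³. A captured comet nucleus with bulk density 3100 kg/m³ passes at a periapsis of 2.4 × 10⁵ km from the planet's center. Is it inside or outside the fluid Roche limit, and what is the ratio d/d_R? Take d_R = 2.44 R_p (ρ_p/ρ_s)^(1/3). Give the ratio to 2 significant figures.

d_R = 2.44 × (58000 km) × (690/3100)^(1/3) = 85770 km
d/d_R = (2.4 × 10⁵) / (85770) = 2.8
Since d/d_R > 1, the body is outside the Roche limit.

outside; d/d_R ≈ 2.8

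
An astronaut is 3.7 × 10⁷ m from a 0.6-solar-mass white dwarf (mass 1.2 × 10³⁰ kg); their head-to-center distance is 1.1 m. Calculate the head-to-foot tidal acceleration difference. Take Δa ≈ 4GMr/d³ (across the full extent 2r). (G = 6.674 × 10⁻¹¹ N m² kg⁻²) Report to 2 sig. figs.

7.0 × 10⁻³ m/s²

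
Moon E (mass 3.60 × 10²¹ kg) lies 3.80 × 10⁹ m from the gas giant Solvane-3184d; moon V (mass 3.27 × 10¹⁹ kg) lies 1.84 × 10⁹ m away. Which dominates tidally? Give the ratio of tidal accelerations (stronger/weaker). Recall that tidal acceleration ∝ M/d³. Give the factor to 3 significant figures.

Tidal stretch scales as M/d³; compute that for each body.
Moon E: (3.60 × 10²¹) / (3.80 × 10⁹)³ = 6.561 × 10⁻⁸
Moon V: (3.27 × 10¹⁹) / (1.84 × 10⁹)³ = 5.249 × 10⁻⁹
Ratio (larger/smaller) = 12.5

Moon E, by a factor of ≈ 12.5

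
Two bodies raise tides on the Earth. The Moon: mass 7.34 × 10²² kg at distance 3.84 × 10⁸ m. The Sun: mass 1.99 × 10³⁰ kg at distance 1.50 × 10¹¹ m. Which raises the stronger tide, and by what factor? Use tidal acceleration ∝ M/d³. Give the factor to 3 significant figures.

The Moon, by a factor of ≈ 2.20

The tide-raising term goes as M/d³ (the gradient of a 1/d² field).
The Moon: (7.34 × 10²²) / (3.84 × 10⁸)³ = 1.296 × 10⁻³
The Sun: (1.99 × 10³⁰) / (1.50 × 10¹¹)³ = 5.896 × 10⁻⁴
Ratio (larger/smaller) = 2.20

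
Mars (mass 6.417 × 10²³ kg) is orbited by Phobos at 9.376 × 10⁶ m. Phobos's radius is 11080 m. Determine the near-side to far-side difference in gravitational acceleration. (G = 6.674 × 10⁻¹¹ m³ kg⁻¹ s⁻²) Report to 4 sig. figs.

Δa = 4GMr/d³
   = 4 × (6.674 × 10⁻¹¹) × (6.417 × 10²³) × (11080) / (9.376 × 10⁶)³
   = 2.303 × 10⁻³ m/s²

2.303 × 10⁻³ m/s²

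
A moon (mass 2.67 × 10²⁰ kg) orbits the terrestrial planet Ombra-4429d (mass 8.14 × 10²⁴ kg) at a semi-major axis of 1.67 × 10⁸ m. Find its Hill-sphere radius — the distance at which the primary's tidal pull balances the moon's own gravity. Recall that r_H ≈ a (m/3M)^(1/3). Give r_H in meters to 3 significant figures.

r_H ≈ a (m/3M)^(1/3)
    = (1.67 × 10⁸) × (2.67 × 10²⁰ / (3 × 8.14 × 10²⁴))^(1/3)
    = 3.71 × 10⁶ m

3.71 × 10⁶ m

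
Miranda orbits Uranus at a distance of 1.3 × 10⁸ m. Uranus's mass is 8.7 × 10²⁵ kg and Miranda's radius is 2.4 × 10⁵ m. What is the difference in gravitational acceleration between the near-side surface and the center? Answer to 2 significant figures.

a_tidal = 2GMr/d³
        = 2 × (6.674 × 10⁻¹¹) × (8.7 × 10²⁵) × (2.4 × 10⁵) / (1.3 × 10⁸)³
        = 1.3 × 10⁻³ m/s²

1.3 × 10⁻³ m/s²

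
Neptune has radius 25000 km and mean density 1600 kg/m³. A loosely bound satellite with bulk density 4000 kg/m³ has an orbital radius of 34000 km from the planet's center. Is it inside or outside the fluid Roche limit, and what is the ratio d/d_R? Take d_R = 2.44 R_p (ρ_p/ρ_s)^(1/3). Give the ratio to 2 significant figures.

d_R = 2.44 × (25000 km) × (1600/4000)^(1/3) = 44950 km
d/d_R = (34000) / (44950) = 0.76
Since d/d_R < 1, the body is inside the Roche limit.

inside; d/d_R ≈ 0.76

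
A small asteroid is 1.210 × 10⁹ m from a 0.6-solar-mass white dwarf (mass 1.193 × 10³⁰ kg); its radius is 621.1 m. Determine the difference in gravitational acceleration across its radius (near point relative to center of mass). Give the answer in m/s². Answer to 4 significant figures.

a_tidal = 2GMr/d³
        = 2 × (6.674 × 10⁻¹¹) × (1.193 × 10³⁰) × (621.1) / (1.210 × 10⁹)³
        = 5.583 × 10⁻⁵ m/s²

5.583 × 10⁻⁵ m/s²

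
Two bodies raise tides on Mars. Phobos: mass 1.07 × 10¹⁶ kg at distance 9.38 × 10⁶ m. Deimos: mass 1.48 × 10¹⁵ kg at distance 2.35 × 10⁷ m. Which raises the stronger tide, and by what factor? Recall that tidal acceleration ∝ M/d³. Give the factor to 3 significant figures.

Phobos, by a factor of ≈ 114

The tide-raising term goes as M/d³ (the gradient of a 1/d² field).
Phobos: (1.07 × 10¹⁶) / (9.38 × 10⁶)³ = 1.297 × 10⁻⁵
Deimos: (1.48 × 10¹⁵) / (2.35 × 10⁷)³ = 1.140 × 10⁻⁷
Ratio (larger/smaller) = 114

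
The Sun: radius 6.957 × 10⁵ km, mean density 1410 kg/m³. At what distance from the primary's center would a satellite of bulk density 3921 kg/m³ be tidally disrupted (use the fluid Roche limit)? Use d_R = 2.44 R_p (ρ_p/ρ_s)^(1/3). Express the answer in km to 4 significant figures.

1.207 × 10⁶ km

d_R = 2.44 × 6.957 × 10⁵ km × (1410/3921)^(1/3)
    = 1.207 × 10⁶ km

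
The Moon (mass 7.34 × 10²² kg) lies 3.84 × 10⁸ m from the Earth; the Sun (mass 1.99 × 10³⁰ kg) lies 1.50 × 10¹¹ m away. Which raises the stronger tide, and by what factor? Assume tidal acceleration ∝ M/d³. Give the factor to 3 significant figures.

Compare M/d³ for the two perturbers:
The Moon: (7.34 × 10²²) / (3.84 × 10⁸)³ = 1.296 × 10⁻³
The Sun: (1.99 × 10³⁰) / (1.50 × 10¹¹)³ = 5.896 × 10⁻⁴
Ratio (larger/smaller) = 2.20

The Moon, by a factor of ≈ 2.20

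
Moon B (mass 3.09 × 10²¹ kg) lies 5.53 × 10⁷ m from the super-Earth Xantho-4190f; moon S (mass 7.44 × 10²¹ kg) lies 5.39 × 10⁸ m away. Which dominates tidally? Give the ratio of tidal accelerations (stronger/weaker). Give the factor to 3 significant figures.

Moon B, by a factor of ≈ 385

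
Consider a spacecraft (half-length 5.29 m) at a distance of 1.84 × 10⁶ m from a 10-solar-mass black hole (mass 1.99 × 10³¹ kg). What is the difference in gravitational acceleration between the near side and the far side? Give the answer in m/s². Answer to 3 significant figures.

Δg = 4GMr/d³
   = 4 × (6.674 × 10⁻¹¹) × (1.99 × 10³¹) × (5.29) / (1.84 × 10⁶)³
   = 4.51 × 10³ m/s²

4.51 × 10³ m/s²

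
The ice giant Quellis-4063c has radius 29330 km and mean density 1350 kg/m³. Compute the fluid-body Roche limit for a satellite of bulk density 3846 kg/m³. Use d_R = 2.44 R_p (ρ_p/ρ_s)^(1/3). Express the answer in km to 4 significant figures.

d_R = 2.44 × 29330 km × (1350/3846)^(1/3)
    = 50480 km

50480 km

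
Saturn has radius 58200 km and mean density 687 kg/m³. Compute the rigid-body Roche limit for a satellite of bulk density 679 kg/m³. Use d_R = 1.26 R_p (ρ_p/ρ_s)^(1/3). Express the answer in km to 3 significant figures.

73600 km

d_R = 1.26 × 58200 km × (687/679)^(1/3)
    = 73600 km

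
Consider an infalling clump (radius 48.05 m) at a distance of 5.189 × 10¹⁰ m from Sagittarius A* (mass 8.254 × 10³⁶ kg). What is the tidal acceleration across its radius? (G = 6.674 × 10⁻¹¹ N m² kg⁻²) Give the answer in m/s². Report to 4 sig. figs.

3.789 × 10⁻⁴ m/s²

a_tidal = 2GMr/d³
        = 2 × (6.674 × 10⁻¹¹) × (8.254 × 10³⁶) × (48.05) / (5.189 × 10¹⁰)³
        = 3.789 × 10⁻⁴ m/s²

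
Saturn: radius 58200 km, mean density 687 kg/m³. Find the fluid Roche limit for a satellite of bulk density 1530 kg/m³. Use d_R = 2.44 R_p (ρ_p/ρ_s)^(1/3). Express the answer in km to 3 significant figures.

d_R = 2.44 × 58200 km × (687/1530)^(1/3)
    = 1.09 × 10⁵ km

1.09 × 10⁵ km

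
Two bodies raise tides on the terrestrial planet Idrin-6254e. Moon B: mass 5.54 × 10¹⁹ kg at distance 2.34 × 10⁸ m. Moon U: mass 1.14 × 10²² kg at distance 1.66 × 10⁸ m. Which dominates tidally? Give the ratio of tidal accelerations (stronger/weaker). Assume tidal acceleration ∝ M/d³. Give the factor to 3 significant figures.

Moon U, by a factor of ≈ 576

Tidal stretch scales as M/d³; compute that for each body.
Moon B: (5.54 × 10¹⁹) / (2.34 × 10⁸)³ = 4.324 × 10⁻⁶
Moon U: (1.14 × 10²²) / (1.66 × 10⁸)³ = 2.492 × 10⁻³
Ratio (larger/smaller) = 576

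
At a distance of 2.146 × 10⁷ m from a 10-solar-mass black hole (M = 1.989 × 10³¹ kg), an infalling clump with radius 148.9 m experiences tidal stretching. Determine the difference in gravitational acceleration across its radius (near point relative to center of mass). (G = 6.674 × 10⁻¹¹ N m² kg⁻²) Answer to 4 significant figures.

4.000 × 10¹ m/s²

Since r ≪ d, expand the inverse-square field across one radius to get the leading 2GMr/d³ term.
Δg = 2GMr/d³
   = 2 × (6.674 × 10⁻¹¹) × (1.989 × 10³¹) × (148.9) / (2.146 × 10⁷)³
   = 4.000 × 10¹ m/s²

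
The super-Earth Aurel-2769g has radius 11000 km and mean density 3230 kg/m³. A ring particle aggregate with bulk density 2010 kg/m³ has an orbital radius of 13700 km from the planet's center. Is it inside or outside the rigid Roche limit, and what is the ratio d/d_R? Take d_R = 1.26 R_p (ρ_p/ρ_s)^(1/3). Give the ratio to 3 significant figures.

inside; d/d_R ≈ 0.844

d_R = 1.26 × (11000 km) × (3230/2010)^(1/3) = 16230 km
d/d_R = (13700) / (16230) = 0.844
Since d/d_R < 1, the body is inside the Roche limit.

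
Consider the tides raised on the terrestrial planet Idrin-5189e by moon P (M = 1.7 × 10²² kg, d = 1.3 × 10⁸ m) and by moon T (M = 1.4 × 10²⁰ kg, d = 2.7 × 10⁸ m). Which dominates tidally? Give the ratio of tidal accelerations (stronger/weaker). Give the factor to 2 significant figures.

Compare M/d³ for the two perturbers:
Moon P: (1.7 × 10²²) / (1.3 × 10⁸)³ = 7.738 × 10⁻³
Moon T: (1.4 × 10²⁰) / (2.7 × 10⁸)³ = 7.113 × 10⁻⁶
Ratio (larger/smaller) = 1100

Moon P, by a factor of ≈ 1100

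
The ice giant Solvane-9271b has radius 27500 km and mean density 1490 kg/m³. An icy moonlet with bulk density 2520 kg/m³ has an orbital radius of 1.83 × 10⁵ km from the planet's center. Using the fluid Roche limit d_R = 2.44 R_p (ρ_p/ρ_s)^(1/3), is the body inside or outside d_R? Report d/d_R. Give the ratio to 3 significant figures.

outside; d/d_R ≈ 3.25

d_R = 2.44 × (27500 km) × (1490/2520)^(1/3) = 56320 km
d/d_R = (1.83 × 10⁵) / (56320) = 3.25
Since d/d_R > 1, the body is outside the Roche limit.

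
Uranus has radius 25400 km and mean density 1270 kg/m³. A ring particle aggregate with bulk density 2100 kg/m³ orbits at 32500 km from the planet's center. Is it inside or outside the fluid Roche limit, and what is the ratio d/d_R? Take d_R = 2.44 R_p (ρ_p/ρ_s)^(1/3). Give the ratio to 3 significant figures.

inside; d/d_R ≈ 0.620

d_R = 2.44 × (25400 km) × (1270/2100)^(1/3) = 52410 km
d/d_R = (32500) / (52410) = 0.620
Since d/d_R < 1, the body is inside the Roche limit.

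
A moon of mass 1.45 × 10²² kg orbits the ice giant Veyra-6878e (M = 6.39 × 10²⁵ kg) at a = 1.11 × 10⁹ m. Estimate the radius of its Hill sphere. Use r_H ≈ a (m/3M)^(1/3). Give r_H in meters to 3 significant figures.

r_H ≈ a (m/3M)^(1/3)
    = (1.11 × 10⁹) × (1.45 × 10²² / (3 × 6.39 × 10²⁵))^(1/3)
    = 4.69 × 10⁷ m

4.69 × 10⁷ m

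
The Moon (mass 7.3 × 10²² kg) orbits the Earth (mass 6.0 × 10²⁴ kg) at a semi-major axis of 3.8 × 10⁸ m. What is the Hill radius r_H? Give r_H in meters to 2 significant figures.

r_H ≈ a (m/3M)^(1/3)
    = (3.8 × 10⁸) × (7.3 × 10²² / (3 × 6.0 × 10²⁴))^(1/3)
    = 6.1 × 10⁷ m

6.1 × 10⁷ m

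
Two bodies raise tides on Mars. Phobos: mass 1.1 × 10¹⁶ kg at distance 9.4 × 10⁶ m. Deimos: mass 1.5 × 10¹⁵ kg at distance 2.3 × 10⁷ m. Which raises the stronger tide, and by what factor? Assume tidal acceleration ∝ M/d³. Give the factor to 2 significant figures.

Phobos, by a factor of ≈ 110

The tide-raising term goes as M/d³ (the gradient of a 1/d² field).
Phobos: (1.1 × 10¹⁶) / (9.4 × 10⁶)³ = 1.324 × 10⁻⁵
Deimos: (1.5 × 10¹⁵) / (2.3 × 10⁷)³ = 1.233 × 10⁻⁷
Ratio (larger/smaller) = 110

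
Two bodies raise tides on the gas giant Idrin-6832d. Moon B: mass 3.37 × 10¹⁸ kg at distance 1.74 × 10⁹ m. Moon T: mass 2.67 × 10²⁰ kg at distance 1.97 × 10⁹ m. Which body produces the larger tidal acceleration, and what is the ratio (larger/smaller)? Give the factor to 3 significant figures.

Compare M/d³ for the two perturbers:
Moon B: (3.37 × 10¹⁸) / (1.74 × 10⁹)³ = 6.397 × 10⁻¹⁰
Moon T: (2.67 × 10²⁰) / (1.97 × 10⁹)³ = 3.492 × 10⁻⁸
Ratio (larger/smaller) = 54.6

Moon T, by a factor of ≈ 54.6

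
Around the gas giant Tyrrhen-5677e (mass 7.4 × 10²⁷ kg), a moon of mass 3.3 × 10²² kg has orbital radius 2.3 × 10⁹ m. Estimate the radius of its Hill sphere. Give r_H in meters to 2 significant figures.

2.6 × 10⁷ m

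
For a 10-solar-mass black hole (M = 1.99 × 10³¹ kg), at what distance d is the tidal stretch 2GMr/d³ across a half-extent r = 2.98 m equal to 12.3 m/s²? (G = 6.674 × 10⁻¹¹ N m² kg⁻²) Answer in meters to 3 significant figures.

2GMr/d³ = a_tidal  ⇒  d = (2GMr / a_tidal)^(1/3)
d = (2 × 6.674×10⁻¹¹ × (1.99 × 10³¹) × (2.98) / (12.3))^(1/3)
  = 8.63 × 10⁶ m

8.63 × 10⁶ m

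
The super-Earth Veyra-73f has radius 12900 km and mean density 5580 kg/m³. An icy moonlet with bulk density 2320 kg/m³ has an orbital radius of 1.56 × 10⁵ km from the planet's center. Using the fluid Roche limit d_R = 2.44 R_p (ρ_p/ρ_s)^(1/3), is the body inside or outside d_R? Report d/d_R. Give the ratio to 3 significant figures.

outside; d/d_R ≈ 3.70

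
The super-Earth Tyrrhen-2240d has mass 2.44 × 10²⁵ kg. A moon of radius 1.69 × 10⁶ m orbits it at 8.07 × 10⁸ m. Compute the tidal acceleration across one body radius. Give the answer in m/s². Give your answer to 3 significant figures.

1.05 × 10⁻⁵ m/s²

Since r ≪ d, expand the inverse-square field across one radius to get the leading 2GMr/d³ term.
Δg = 2GMr/d³
   = 2 × (6.674 × 10⁻¹¹) × (2.44 × 10²⁵) × (1.69 × 10⁶) / (8.07 × 10⁸)³
   = 1.05 × 10⁻⁵ m/s²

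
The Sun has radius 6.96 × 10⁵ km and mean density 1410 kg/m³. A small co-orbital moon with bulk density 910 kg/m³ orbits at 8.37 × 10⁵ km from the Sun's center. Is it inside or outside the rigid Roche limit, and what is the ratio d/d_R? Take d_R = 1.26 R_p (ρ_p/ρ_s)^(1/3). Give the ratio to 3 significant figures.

d_R = 1.26 × (6.96 × 10⁵ km) × (1410/910)^(1/3) = 1.015 × 10⁶ km
d/d_R = (8.37 × 10⁵) / (1.015 × 10⁶) = 0.825
Since d/d_R < 1, the body is inside the Roche limit.

inside; d/d_R ≈ 0.825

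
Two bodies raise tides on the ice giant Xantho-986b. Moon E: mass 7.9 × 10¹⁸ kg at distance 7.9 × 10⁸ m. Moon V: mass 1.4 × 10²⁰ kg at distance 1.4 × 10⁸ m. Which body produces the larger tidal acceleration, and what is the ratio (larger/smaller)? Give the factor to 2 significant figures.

Compare M/d³ for the two perturbers:
Moon E: (7.9 × 10¹⁸) / (7.9 × 10⁸)³ = 1.602 × 10⁻⁸
Moon V: (1.4 × 10²⁰) / (1.4 × 10⁸)³ = 5.102 × 10⁻⁵
Ratio (larger/smaller) = 3200

Moon V, by a factor of ≈ 3200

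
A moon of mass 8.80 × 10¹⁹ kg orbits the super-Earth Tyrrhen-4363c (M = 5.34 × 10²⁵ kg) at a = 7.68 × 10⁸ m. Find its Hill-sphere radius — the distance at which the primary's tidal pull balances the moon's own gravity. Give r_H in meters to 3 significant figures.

6.29 × 10⁶ m

r_H ≈ a (m/3M)^(1/3)
    = (7.68 × 10⁸) × (8.80 × 10¹⁹ / (3 × 5.34 × 10²⁵))^(1/3)
    = 6.29 × 10⁶ m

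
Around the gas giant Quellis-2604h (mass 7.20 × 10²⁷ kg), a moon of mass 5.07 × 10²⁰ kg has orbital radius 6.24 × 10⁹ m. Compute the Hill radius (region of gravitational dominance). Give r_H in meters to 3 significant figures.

1.79 × 10⁷ m

r_H ≈ a (m/3M)^(1/3)
    = (6.24 × 10⁹) × (5.07 × 10²⁰ / (3 × 7.20 × 10²⁷))^(1/3)
    = 1.79 × 10⁷ m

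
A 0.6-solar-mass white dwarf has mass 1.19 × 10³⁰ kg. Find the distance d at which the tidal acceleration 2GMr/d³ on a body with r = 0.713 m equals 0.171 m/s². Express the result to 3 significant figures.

8.72 × 10⁶ m

2GMr/d³ = a_tidal  ⇒  d = (2GMr / a_tidal)^(1/3)
d = (2 × 6.674×10⁻¹¹ × (1.19 × 10³⁰) × (0.713) / (0.171))^(1/3)
  = 8.72 × 10⁶ m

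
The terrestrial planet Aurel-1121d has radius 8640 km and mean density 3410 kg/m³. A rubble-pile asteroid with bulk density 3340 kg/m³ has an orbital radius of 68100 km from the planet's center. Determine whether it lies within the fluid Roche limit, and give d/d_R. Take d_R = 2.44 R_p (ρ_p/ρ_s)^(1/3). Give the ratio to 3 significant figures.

d_R = 2.44 × (8640 km) × (3410/3340)^(1/3) = 21230 km
d/d_R = (68100) / (21230) = 3.21
Since d/d_R > 1, the body is outside the Roche limit.

outside; d/d_R ≈ 3.21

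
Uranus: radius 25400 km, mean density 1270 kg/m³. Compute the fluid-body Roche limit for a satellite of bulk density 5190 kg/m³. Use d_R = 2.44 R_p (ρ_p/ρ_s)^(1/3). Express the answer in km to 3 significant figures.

d_R = 2.44 × 25400 km × (1270/5190)^(1/3)
    = 38800 km

38800 km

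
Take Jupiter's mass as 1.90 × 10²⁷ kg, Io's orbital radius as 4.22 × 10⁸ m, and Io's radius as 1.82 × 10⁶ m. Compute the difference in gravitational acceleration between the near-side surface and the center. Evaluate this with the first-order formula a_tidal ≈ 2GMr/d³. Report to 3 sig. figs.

6.14 × 10⁻³ m/s²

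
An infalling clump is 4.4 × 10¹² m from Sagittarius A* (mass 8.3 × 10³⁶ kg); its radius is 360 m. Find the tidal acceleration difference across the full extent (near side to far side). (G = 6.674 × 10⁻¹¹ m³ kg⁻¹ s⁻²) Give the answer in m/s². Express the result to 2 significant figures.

9.4 × 10⁻⁹ m/s²

Δg = 4GMr/d³
   = 4 × (6.674 × 10⁻¹¹) × (8.3 × 10³⁶) × (360) / (4.4 × 10¹²)³
   = 9.4 × 10⁻⁹ m/s²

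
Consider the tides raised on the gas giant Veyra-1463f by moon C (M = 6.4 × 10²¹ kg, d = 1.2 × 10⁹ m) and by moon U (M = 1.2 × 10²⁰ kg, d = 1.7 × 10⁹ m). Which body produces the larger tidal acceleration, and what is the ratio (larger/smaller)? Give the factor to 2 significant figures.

Compare M/d³ for the two perturbers:
Moon C: (6.4 × 10²¹) / (1.2 × 10⁹)³ = 3.704 × 10⁻⁶
Moon U: (1.2 × 10²⁰) / (1.7 × 10⁹)³ = 2.442 × 10⁻⁸
Ratio (larger/smaller) = 150

Moon C, by a factor of ≈ 150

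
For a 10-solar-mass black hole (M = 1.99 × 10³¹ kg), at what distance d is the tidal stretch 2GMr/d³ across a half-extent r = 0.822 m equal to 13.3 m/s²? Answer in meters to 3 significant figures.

2GMr/d³ = a_tidal  ⇒  d = (2GMr / a_tidal)^(1/3)
d = (2 × 6.674×10⁻¹¹ × (1.99 × 10³¹) × (0.822) / (13.3))^(1/3)
  = 5.48 × 10⁶ m

5.48 × 10⁶ m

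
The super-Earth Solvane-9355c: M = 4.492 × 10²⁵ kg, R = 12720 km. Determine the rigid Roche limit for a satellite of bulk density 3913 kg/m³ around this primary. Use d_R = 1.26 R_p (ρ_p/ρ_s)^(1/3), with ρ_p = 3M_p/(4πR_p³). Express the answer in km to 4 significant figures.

ρ_p = 3M_p/(4πR_p³) = 3 × (4.492 × 10²⁵) / (4π × (1.272 × 10⁷ m)³) = 5211 kg/m³
d_R = 1.26 × 12720 km × (5211/3913)^(1/3)
    = 17630 km

17630 km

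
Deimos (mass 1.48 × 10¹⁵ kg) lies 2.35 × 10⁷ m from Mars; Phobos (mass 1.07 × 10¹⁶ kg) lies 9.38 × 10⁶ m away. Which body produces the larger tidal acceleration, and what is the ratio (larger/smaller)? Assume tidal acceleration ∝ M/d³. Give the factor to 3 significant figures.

Phobos, by a factor of ≈ 114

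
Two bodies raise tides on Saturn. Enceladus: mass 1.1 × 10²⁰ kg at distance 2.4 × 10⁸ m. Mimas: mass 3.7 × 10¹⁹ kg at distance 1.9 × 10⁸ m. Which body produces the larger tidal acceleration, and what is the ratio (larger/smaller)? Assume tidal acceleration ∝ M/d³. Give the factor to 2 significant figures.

Tidal acceleration ∝ M/d³, so compare M/d³ for each.
Enceladus: (1.1 × 10²⁰) / (2.4 × 10⁸)³ = 7.957 × 10⁻⁶
Mimas: (3.7 × 10¹⁹) / (1.9 × 10⁸)³ = 5.394 × 10⁻⁶
Ratio (larger/smaller) = 1.5

Enceladus, by a factor of ≈ 1.5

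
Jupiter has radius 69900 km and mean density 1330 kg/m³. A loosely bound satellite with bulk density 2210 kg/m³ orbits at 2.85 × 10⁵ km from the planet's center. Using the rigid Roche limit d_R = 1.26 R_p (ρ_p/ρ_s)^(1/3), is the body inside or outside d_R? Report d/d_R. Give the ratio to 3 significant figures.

outside; d/d_R ≈ 3.83

d_R = 1.26 × (69900 km) × (1330/2210)^(1/3) = 74360 km
d/d_R = (2.85 × 10⁵) / (74360) = 3.83
Since d/d_R > 1, the body is outside the Roche limit.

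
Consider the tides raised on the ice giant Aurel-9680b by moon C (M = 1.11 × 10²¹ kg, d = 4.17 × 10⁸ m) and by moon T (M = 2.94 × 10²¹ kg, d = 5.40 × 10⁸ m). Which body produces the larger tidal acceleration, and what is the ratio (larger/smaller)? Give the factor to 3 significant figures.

Tidal acceleration ∝ M/d³, so compare M/d³ for each.
Moon C: (1.11 × 10²¹) / (4.17 × 10⁸)³ = 1.531 × 10⁻⁵
Moon T: (2.94 × 10²¹) / (5.40 × 10⁸)³ = 1.867 × 10⁻⁵
Ratio (larger/smaller) = 1.22

Moon T, by a factor of ≈ 1.22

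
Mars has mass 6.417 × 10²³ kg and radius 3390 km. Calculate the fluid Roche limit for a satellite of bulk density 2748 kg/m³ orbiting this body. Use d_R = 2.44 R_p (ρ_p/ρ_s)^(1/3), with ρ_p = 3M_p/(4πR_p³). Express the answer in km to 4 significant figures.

9321 km

ρ_p = 3M_p/(4πR_p³) = 3 × (6.417 × 10²³) / (4π × (3.390 × 10⁶ m)³) = 3932 kg/m³
d_R = 2.44 × 3390 km × (3932/2748)^(1/3)
    = 9321 km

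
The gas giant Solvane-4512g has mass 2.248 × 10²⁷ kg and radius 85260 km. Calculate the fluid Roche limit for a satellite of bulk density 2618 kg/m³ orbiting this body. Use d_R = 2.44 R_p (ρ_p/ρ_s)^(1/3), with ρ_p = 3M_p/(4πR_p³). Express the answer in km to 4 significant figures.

1.439 × 10⁵ km

ρ_p = 3M_p/(4πR_p³) = 3 × (2.248 × 10²⁷) / (4π × (8.526 × 10⁷ m)³) = 865.9 kg/m³
d_R = 2.44 × 85260 km × (865.9/2618)^(1/3)
    = 1.439 × 10⁵ km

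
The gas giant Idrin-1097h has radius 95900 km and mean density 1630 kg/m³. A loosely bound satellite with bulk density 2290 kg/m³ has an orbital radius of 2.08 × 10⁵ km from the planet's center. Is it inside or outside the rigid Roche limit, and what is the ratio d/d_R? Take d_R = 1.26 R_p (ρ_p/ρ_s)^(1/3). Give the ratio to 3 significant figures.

d_R = 1.26 × (95900 km) × (1630/2290)^(1/3) = 1.079 × 10⁵ km
d/d_R = (2.08 × 10⁵) / (1.079 × 10⁵) = 1.93
Since d/d_R > 1, the body is outside the Roche limit.

outside; d/d_R ≈ 1.93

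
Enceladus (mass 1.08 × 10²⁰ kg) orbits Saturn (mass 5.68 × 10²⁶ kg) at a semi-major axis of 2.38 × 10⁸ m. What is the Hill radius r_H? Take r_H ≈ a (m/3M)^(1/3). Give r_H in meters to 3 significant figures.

r_H ≈ a (m/3M)^(1/3)
    = (2.38 × 10⁸) × (1.08 × 10²⁰ / (3 × 5.68 × 10²⁶))^(1/3)
    = 9.49 × 10⁵ m

9.49 × 10⁵ m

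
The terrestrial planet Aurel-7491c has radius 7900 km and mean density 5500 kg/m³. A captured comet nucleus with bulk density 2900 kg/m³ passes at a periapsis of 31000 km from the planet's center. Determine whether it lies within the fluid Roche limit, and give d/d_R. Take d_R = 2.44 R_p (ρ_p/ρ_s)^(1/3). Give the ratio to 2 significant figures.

d_R = 2.44 × (7900 km) × (5500/2900)^(1/3) = 23860 km
d/d_R = (31000) / (23860) = 1.3
Since d/d_R > 1, the body is outside the Roche limit.

outside; d/d_R ≈ 1.3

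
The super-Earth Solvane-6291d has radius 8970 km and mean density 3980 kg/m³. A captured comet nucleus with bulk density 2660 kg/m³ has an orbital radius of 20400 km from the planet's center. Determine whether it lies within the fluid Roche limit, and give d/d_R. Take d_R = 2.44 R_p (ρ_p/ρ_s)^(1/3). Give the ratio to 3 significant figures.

inside; d/d_R ≈ 0.815

d_R = 2.44 × (8970 km) × (3980/2660)^(1/3) = 25030 km
d/d_R = (20400) / (25030) = 0.815
Since d/d_R < 1, the body is inside the Roche limit.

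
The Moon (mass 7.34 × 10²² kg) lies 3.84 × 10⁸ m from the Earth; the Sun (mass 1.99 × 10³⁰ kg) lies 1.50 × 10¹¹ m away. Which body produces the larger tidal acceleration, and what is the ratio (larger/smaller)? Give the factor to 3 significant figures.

Tidal stretch scales as M/d³; compute that for each body.
The Moon: (7.34 × 10²²) / (3.84 × 10⁸)³ = 1.296 × 10⁻³
The Sun: (1.99 × 10³⁰) / (1.50 × 10¹¹)³ = 5.896 × 10⁻⁴
Ratio (larger/smaller) = 2.20

The Moon, by a factor of ≈ 2.20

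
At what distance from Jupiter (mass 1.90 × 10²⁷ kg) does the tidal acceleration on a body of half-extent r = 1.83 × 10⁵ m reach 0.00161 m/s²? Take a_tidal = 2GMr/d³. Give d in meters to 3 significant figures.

2GMr/d³ = a_tidal  ⇒  d = (2GMr / a_tidal)^(1/3)
d = (2 × 6.674×10⁻¹¹ × (1.90 × 10²⁷) × (1.83 × 10⁵) / (0.00161))^(1/3)
  = 3.07 × 10⁸ m

3.07 × 10⁸ m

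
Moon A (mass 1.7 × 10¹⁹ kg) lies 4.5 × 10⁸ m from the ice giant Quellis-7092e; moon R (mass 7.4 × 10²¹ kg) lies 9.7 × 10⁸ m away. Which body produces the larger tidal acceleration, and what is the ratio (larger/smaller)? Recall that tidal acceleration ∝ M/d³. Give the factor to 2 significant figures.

Tidal acceleration ∝ M/d³, so compare M/d³ for each.
Moon A: (1.7 × 10¹⁹) / (4.5 × 10⁸)³ = 1.866 × 10⁻⁷
Moon R: (7.4 × 10²¹) / (9.7 × 10⁸)³ = 8.108 × 10⁻⁶
Ratio (larger/smaller) = 43

Moon R, by a factor of ≈ 43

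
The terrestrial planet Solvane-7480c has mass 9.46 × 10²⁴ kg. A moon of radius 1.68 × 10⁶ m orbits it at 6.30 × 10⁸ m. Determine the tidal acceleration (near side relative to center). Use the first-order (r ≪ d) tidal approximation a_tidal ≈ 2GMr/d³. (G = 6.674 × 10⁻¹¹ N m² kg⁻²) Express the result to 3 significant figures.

8.48 × 10⁻⁶ m/s²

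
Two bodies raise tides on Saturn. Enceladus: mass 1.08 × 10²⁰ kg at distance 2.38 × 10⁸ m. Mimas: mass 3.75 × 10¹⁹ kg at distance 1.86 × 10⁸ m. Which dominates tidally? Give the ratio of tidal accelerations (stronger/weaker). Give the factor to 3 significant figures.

Enceladus, by a factor of ≈ 1.37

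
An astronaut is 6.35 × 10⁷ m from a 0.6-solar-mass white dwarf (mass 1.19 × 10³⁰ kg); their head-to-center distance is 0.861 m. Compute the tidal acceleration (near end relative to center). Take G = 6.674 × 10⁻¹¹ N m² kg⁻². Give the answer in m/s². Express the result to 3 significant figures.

Δg = 2GMr/d³
   = 2 × (6.674 × 10⁻¹¹) × (1.19 × 10³⁰) × (0.861) / (6.35 × 10⁷)³
   = 5.34 × 10⁻⁴ m/s²

5.34 × 10⁻⁴ m/s²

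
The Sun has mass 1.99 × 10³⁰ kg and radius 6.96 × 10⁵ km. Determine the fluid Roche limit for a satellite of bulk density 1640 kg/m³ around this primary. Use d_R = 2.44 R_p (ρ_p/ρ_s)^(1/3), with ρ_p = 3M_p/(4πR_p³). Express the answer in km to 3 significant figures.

1.61 × 10⁶ km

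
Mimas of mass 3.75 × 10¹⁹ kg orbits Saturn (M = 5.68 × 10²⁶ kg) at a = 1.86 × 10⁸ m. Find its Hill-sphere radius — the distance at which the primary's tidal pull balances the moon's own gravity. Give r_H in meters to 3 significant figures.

r_H ≈ a (m/3M)^(1/3)
    = (1.86 × 10⁸) × (3.75 × 10¹⁹ / (3 × 5.68 × 10²⁶))^(1/3)
    = 5.21 × 10⁵ m

5.21 × 10⁵ m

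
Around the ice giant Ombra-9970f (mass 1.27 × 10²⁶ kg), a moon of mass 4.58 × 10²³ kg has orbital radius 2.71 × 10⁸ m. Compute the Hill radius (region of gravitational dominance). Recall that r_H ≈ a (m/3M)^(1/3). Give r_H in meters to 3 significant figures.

2.88 × 10⁷ m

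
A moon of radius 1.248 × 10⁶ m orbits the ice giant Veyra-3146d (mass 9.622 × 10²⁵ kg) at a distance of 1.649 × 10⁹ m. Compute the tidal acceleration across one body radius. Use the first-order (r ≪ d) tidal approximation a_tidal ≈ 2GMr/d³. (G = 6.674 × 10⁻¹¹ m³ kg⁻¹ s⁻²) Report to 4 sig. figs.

a_tidal = 2GMr/d³
        = 2 × (6.674 × 10⁻¹¹) × (9.622 × 10²⁵) × (1.248 × 10⁶) / (1.649 × 10⁹)³
        = 3.575 × 10⁻⁶ m/s²

3.575 × 10⁻⁶ m/s²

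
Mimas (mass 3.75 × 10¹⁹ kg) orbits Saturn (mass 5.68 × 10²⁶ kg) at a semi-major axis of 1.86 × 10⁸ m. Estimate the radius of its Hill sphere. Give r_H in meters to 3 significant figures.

r_H ≈ a (m/3M)^(1/3)
    = (1.86 × 10⁸) × (3.75 × 10¹⁹ / (3 × 5.68 × 10²⁶))^(1/3)
    = 5.21 × 10⁵ m

5.21 × 10⁵ m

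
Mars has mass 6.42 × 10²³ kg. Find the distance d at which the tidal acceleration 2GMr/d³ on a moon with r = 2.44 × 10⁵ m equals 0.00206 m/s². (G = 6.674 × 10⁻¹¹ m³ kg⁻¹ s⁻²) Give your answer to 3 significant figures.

2GMr/d³ = a_tidal  ⇒  d = (2GMr / a_tidal)^(1/3)
d = (2 × 6.674×10⁻¹¹ × (6.42 × 10²³) × (2.44 × 10⁵) / (0.00206))^(1/3)
  = 2.17 × 10⁷ m

2.17 × 10⁷ m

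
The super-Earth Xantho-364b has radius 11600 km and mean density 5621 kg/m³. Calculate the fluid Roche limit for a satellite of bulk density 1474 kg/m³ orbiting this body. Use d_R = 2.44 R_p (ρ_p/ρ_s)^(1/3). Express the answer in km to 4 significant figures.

44220 km

d_R = 2.44 × 11600 km × (5621/1474)^(1/3)
    = 44220 km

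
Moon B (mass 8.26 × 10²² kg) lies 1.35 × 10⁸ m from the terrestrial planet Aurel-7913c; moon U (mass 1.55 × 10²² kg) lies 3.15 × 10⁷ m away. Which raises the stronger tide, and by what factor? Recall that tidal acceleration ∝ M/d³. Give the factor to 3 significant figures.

Moon U, by a factor of ≈ 14.8

The tide-raising term goes as M/d³ (the gradient of a 1/d² field).
Moon B: (8.26 × 10²²) / (1.35 × 10⁸)³ = 3.357 × 10⁻²
Moon U: (1.55 × 10²²) / (3.15 × 10⁷)³ = 4.959 × 10⁻¹
Ratio (larger/smaller) = 14.8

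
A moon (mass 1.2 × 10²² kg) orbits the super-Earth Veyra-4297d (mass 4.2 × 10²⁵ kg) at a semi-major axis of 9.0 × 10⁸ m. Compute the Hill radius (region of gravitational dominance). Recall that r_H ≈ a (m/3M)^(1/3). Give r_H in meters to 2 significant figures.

4.1 × 10⁷ m

r_H ≈ a (m/3M)^(1/3)
    = (9.0 × 10⁸) × (1.2 × 10²² / (3 × 4.2 × 10²⁵))^(1/3)
    = 4.1 × 10⁷ m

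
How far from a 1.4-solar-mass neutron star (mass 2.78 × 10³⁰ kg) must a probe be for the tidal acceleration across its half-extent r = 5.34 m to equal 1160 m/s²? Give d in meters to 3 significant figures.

1.20 × 10⁶ m

2GMr/d³ = a_tidal  ⇒  d = (2GMr / a_tidal)^(1/3)
d = (2 × 6.674×10⁻¹¹ × (2.78 × 10³⁰) × (5.34) / (1160))^(1/3)
  = 1.20 × 10⁶ m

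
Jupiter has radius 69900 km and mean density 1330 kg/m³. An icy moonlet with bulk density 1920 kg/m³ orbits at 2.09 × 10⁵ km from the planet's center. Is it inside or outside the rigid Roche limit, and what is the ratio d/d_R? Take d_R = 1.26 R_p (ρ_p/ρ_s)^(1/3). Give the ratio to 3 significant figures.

outside; d/d_R ≈ 2.68

d_R = 1.26 × (69900 km) × (1330/1920)^(1/3) = 77930 km
d/d_R = (2.09 × 10⁵) / (77930) = 2.68
Since d/d_R > 1, the body is outside the Roche limit.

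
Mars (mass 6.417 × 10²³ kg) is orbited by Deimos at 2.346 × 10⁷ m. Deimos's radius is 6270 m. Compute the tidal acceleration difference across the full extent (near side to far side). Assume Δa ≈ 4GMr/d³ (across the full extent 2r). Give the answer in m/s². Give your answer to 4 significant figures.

8.319 × 10⁻⁵ m/s²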